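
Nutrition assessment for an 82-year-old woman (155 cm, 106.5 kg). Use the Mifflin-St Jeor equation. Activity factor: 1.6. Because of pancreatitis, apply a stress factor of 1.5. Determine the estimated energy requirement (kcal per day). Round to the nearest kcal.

3511 kcal per day

Mifflin-St Jeor (female): BMR = 10(106.5) + 6.25(155) − 5(82) − 161 = 1065 + 968.75 − 410 − 161 = 1462.75 kcal/day.
TEE = BMR × activity factor = 1462.75 × 1.6 = 2340.4 kcal/day.
Apply stress factor: 2340.4 × 1.5 = 3510.6 kcal/day.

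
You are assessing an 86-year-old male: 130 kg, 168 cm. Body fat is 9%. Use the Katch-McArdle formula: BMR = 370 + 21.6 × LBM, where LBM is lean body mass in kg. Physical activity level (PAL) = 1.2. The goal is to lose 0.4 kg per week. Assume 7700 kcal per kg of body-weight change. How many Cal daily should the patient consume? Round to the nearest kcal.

3070 Cal daily

LBM = 130 × (1 − 0.09) = 118.3 kg. Katch-McArdle: BMR = 370 + 21.6 × 118.3 = 2925.28 kcal/day.
TEE = 2925.28 × 1.2 = 3510.336 kcal/day.
Required daily deficit = 0.4 × 7700 ÷ 7 = 440 kcal/day.
Target intake = 3510.336 − 440 = 3070.336 kcal/day.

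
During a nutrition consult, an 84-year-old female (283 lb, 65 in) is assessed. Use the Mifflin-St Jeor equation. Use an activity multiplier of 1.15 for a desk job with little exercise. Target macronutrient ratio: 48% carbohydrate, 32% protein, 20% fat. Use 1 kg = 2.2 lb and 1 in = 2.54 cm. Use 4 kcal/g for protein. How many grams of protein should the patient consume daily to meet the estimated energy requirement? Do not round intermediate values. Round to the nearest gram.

160 g/day

Convert to metric: weight = 283 ÷ 2.2 = 128.6364 kg; height = 65 × 2.54 = 165.1 cm.
Mifflin-St Jeor (female): BMR = 10(128.6364) + 6.25(165.1) − 5(84) − 161 = 1286.3636 + 1031.875 − 420 − 161 = 1737.2386 kcal/day.
TEE = 1737.2386 × 1.15 = 1997.8244 kcal/day.
Protein energy = 32% × 1997.8244 = 639.3038 kcal.
Protein = 639.3038 ÷ 4 kcal/g = 159.826 g.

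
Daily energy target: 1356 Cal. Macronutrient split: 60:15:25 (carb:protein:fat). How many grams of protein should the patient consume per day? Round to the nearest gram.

Protein energy = 15% × 1356 = 203.4 kcal.
At 4 kcal/g: 203.4 ÷ 4 = 50.85 g.

51 g/day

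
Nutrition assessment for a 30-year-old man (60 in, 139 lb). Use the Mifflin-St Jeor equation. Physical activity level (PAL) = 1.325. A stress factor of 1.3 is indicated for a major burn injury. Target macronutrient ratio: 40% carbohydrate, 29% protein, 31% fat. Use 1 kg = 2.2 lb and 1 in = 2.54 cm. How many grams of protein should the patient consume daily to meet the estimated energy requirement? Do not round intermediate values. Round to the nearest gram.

Convert to metric: weight = 139 ÷ 2.2 = 63.1818 kg; height = 60 × 2.54 = 152.4 cm.
Mifflin-St Jeor (male): BMR = 10(63.1818) + 6.25(152.4) − 5(30) + 5 = 631.8182 + 952.5 − 150 + 5 = 1439.3182 kcal/day.
TEE = 1439.3182 × 1.325 = 1907.0966 kcal/day.
With stress factor 1.3: 1907.0966 × 1.3 = 2479.2256 kcal/day.
Protein energy = 29% × 2479.2256 = 718.9754 kcal.
Protein = 718.9754 ÷ 4 kcal/g = 179.7439 g.

180 g/day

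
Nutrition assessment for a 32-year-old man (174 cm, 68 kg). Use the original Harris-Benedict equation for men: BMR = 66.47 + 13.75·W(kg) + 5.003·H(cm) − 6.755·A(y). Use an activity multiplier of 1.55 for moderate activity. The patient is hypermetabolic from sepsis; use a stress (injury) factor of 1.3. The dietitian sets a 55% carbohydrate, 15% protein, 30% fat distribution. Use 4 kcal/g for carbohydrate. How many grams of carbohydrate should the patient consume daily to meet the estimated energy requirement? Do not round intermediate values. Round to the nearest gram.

Harris-Benedict: BMR = 66.47 + 13.75(68) + 5.003(174) − 6.755(32) = 1655.832 kcal/day.
TEE = 1655.832 × 1.55 = 2566.5396 kcal/day.
With stress factor 1.3: 2566.5396 × 1.3 = 3336.5015 kcal/day.
Carbohydrate energy = 55% × 3336.5015 = 1835.0758 kcal.
Carbohydrate = 1835.0758 ÷ 4 kcal/g = 458.769 g.

459 g/day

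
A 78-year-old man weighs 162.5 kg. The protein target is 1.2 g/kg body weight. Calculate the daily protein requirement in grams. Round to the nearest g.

195 g/day

Protein = 1.2 g/kg × 162.5 kg = 195 g/day.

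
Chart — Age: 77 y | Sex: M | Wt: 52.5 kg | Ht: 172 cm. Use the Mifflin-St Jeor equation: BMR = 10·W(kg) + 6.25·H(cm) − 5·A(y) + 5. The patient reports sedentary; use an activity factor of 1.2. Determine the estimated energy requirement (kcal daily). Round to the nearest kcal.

Mifflin-St Jeor (male): BMR = 10(52.5) + 6.25(172) − 5(77) + 5 = 525 + 1075 − 385 + 5 = 1220 kcal/day.
TEE = BMR × activity factor = 1220 × 1.2 = 1464 kcal/day.

1464 kcal daily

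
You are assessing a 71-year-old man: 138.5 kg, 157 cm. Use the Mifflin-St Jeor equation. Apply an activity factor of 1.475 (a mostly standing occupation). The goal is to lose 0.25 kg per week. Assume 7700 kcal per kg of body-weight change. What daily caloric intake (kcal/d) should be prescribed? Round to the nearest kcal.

Mifflin-St Jeor (male): BMR = 10(138.5) + 6.25(157) − 5(71) + 5 = 1385 + 981.25 − 355 + 5 = 2016.25 kcal/day.
TEE = 2016.25 × 1.475 = 2973.9688 kcal/day.
Required daily deficit = 0.25 × 7700 ÷ 7 = 275 kcal/day.
Target intake = 2973.9688 − 275 = 2698.9688 kcal/day.

2699 kcal/d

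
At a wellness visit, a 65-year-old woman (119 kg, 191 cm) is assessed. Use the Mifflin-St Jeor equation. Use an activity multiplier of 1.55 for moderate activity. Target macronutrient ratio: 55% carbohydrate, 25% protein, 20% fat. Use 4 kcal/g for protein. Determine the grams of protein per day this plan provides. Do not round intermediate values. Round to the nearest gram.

Mifflin-St Jeor (female): BMR = 10(119) + 6.25(191) − 5(65) − 161 = 1190 + 1193.75 − 325 − 161 = 1897.75 kcal/day.
TEE = 1897.75 × 1.55 = 2941.5125 kcal/day.
Protein energy = 25% × 2941.5125 = 735.3781 kcal.
Protein = 735.3781 ÷ 4 kcal/g = 183.8445 g.

184 g/day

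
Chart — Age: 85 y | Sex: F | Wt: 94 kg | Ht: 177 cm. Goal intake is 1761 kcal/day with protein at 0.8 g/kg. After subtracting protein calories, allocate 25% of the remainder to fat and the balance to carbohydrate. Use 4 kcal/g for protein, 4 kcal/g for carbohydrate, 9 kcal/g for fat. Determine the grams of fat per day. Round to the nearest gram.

Protein = 0.8 × 94 = 75.2 g → 75.2 × 4 = 300.8 kcal.
Non-protein calories = 1761 − 300.8 = 1460.2 kcal.
Fat: 25% × 1460.2 = 365.05 kcal; carbohydrate: 1095.15 kcal.
Fat: 365.05 kcal ÷ 9 kcal/g = 40.5611 g.

41 g/day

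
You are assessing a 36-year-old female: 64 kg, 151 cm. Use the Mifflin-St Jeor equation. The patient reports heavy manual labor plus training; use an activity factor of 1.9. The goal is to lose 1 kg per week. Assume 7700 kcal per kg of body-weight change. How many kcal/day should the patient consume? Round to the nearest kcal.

1261 kcal/day

Mifflin-St Jeor (female): BMR = 10(64) + 6.25(151) − 5(36) − 161 = 640 + 943.75 − 180 − 161 = 1242.75 kcal/day.
TEE = 1242.75 × 1.9 = 2361.225 kcal/day.
Required daily deficit = 1 × 7700 ÷ 7 = 1100 kcal/day.
Target intake = 2361.225 − 1100 = 1261.225 kcal/day.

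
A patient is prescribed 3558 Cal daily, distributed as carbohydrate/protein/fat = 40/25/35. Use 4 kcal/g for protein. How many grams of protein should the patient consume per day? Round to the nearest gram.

Protein energy = 25% × 3558 = 889.5 kcal.
At 4 kcal/g: 889.5 ÷ 4 = 222.375 g.

222 g/day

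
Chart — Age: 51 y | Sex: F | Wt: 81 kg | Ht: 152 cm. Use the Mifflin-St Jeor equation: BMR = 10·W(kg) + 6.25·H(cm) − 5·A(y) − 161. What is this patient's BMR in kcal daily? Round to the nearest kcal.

Mifflin-St Jeor (female): BMR = 10(81) + 6.25(152) − 5(51) − 161 = 810 + 950 − 255 − 161 = 1344 kcal/day.

1344 kcal daily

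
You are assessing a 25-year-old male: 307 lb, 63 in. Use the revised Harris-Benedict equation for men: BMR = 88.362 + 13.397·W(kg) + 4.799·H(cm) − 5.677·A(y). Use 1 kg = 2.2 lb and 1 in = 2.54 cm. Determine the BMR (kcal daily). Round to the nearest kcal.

Convert to metric: weight = 307 ÷ 2.2 = 139.5455 kg; height = 63 × 2.54 = 160.02 cm.
Harris-Benedict: BMR = 88.362 + 13.397(139.5455) + 4.799(160.02) − 5.677(25) = 2583.8634 kcal/day.

2584 kcal daily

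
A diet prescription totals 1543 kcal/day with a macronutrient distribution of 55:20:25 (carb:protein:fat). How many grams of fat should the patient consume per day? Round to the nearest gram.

43 g/day

Fat energy = 25% × 1543 = 385.75 kcal.
At 9 kcal/g: 385.75 ÷ 9 = 42.8611 g.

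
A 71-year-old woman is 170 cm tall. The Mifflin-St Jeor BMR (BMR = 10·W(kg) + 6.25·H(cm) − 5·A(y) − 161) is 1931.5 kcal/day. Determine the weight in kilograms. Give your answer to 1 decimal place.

1931.5 = 10·W + 6.25(170) − 5(71) − 161
10·W = 1931.5 − 546.5 = 1385, so W = 138.5 kg.

138.5 kg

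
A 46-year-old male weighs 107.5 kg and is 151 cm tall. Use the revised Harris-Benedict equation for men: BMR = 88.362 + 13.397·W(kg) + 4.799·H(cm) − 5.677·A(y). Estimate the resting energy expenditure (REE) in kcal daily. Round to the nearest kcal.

Harris-Benedict: BMR = 88.362 + 13.397(107.5) + 4.799(151) − 5.677(46) = 1992.0465 kcal/day.

1992 kcal daily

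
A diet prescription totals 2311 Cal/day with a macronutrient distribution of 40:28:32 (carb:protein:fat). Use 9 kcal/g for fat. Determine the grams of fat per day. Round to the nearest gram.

82 g/day

Fat energy = 32% × 2311 = 739.52 kcal.
At 9 kcal/g: 739.52 ÷ 9 = 82.1689 g.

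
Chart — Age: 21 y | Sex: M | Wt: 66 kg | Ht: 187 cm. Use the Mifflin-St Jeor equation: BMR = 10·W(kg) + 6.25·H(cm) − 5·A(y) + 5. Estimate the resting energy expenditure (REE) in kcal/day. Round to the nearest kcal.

Mifflin-St Jeor (male): BMR = 10(66) + 6.25(187) − 5(21) + 5 = 660 + 1168.75 − 105 + 5 = 1728.75 kcal/day.

1729 kcal/day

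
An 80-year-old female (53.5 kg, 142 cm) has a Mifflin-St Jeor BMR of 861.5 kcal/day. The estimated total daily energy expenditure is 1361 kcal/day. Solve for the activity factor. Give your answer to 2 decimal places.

1.58

Activity factor = TEE ÷ BMR = 1361 ÷ 861.5 = 1.58.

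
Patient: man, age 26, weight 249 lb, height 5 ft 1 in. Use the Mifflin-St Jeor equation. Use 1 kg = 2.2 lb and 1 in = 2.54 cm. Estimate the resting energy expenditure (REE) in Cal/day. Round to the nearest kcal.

1975 Cal/day

Convert to metric: weight = 249 ÷ 2.2 = 113.1818 kg; height = (5×12 + 1) × 2.54 = 61 × 2.54 = 154.94 cm.
Mifflin-St Jeor (male): BMR = 10(113.1818) + 6.25(154.94) − 5(26) + 5 = 1131.8182 + 968.375 − 130 + 5 = 1975.1932 kcal/day.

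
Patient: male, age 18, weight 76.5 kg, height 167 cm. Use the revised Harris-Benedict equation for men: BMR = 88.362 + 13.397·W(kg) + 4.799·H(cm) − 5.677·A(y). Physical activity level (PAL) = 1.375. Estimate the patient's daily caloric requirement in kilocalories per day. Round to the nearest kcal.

2492 kilocalories per day

Harris-Benedict: BMR = 88.362 + 13.397(76.5) + 4.799(167) − 5.677(18) = 1812.4795 kcal/day.
TEE = BMR × activity factor = 1812.4795 × 1.375 = 2492.1593 kcal/day.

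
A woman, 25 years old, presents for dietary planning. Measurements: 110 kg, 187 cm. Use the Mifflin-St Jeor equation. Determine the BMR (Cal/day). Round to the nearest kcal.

Mifflin-St Jeor (female): BMR = 10(110) + 6.25(187) − 5(25) − 161 = 1100 + 1168.75 − 125 − 161 = 1982.75 kcal/day.

1983 Cal/day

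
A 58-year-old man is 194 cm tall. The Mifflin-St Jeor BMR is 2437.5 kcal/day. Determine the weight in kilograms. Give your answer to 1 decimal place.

151.0 kg

2437.5 = 10·W + 6.25(194) − 5(58) + 5
10·W = 2437.5 − 927.5 = 1510, so W = 151 kg.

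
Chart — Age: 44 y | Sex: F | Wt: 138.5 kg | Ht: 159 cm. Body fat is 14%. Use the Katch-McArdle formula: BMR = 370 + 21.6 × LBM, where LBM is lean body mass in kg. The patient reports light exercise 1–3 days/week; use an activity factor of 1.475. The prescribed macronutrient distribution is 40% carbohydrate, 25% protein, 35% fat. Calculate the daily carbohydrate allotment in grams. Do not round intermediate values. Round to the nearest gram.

434 g/day

LBM = 138.5 × (1 − 0.14) = 119.11 kg. Katch-McArdle: BMR = 370 + 21.6 × 119.11 = 2942.776 kcal/day.
TEE = 2942.776 × 1.475 = 4340.5946 kcal/day.
Carbohydrate energy = 40% × 4340.5946 = 1736.2378 kcal.
Carbohydrate = 1736.2378 ÷ 4 kcal/g = 434.0595 g.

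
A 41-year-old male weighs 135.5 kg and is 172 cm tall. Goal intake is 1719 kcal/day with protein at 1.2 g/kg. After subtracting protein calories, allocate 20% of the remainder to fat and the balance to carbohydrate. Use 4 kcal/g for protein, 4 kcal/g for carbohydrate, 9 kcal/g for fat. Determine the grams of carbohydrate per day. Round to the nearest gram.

Protein = 1.2 × 135.5 = 162.6 g → 162.6 × 4 = 650.4 kcal.
Non-protein calories = 1719 − 650.4 = 1068.6 kcal.
Fat: 20% × 1068.6 = 213.72 kcal; carbohydrate: 854.88 kcal.
Carbohydrate: 854.88 kcal ÷ 4 kcal/g = 213.72 g.

214 g/day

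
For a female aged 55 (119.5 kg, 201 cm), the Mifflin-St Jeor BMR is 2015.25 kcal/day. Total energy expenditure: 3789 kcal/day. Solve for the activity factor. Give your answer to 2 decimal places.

1.88

Activity factor = TEE ÷ BMR = 3789 ÷ 2015.25 = 1.88.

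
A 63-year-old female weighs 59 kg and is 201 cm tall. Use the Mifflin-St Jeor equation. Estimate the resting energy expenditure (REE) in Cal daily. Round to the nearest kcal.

Mifflin-St Jeor (female): BMR = 10(59) + 6.25(201) − 5(63) − 161 = 590 + 1256.25 − 315 − 161 = 1370.25 kcal/day.

1370 Cal daily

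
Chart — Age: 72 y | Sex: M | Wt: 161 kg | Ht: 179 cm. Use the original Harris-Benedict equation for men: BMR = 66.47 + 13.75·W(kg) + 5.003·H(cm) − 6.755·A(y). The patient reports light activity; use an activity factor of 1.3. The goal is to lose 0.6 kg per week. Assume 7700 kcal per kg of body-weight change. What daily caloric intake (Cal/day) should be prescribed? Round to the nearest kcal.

Harris-Benedict: BMR = 66.47 + 13.75(161) + 5.003(179) − 6.755(72) = 2689.397 kcal/day.
TEE = 2689.397 × 1.3 = 3496.2161 kcal/day.
Required daily deficit = 0.6 × 7700 ÷ 7 = 660 kcal/day.
Target intake = 3496.2161 − 660 = 2836.2161 kcal/day.

2836 Cal/day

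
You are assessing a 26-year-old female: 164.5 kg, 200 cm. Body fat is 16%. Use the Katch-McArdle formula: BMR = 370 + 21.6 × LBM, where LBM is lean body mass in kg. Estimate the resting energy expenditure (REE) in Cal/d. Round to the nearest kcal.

3355 Cal/d

LBM = 164.5 × (1 − 0.16) = 138.18 kg. Katch-McArdle: BMR = 370 + 21.6 × 138.18 = 3354.688 kcal/day.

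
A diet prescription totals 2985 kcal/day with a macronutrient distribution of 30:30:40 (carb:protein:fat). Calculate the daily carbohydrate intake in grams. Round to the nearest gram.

Carbohydrate energy = 30% × 2985 = 895.5 kcal.
At 4 kcal/g: 895.5 ÷ 4 = 223.875 g.

224 g/day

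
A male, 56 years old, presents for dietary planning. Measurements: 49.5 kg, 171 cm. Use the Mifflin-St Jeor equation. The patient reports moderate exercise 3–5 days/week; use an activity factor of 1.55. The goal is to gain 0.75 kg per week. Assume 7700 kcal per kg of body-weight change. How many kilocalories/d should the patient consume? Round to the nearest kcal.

2823 kilocalories/d

Mifflin-St Jeor (male): BMR = 10(49.5) + 6.25(171) − 5(56) + 5 = 495 + 1068.75 − 280 + 5 = 1288.75 kcal/day.
TEE = 1288.75 × 1.55 = 1997.5625 kcal/day.
Required daily surplus = 0.75 × 7700 ÷ 7 = 825 kcal/day.
Target intake = 1997.5625 + 825 = 2822.5625 kcal/day.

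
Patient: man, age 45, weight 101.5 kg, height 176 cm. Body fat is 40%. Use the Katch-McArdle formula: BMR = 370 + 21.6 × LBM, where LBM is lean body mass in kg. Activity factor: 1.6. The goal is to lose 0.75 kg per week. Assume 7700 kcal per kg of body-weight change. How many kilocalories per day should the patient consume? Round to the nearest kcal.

LBM = 101.5 × (1 − 0.4) = 60.9 kg. Katch-McArdle: BMR = 370 + 21.6 × 60.9 = 1685.44 kcal/day.
TEE = 1685.44 × 1.6 = 2696.704 kcal/day.
Required daily deficit = 0.75 × 7700 ÷ 7 = 825 kcal/day.
Target intake = 2696.704 − 825 = 1871.704 kcal/day.

1872 kilocalories per day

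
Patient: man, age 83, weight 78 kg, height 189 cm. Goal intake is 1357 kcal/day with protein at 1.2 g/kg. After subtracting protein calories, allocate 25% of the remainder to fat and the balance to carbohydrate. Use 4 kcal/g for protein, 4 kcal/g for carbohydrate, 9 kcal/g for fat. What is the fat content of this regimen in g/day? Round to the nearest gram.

27 g/day

Protein = 1.2 × 78 = 93.6 g → 93.6 × 4 = 374.4 kcal.
Non-protein calories = 1357 − 374.4 = 982.6 kcal.
Fat: 25% × 982.6 = 245.65 kcal; carbohydrate: 736.95 kcal.
Fat: 245.65 kcal ÷ 9 kcal/g = 27.2944 g.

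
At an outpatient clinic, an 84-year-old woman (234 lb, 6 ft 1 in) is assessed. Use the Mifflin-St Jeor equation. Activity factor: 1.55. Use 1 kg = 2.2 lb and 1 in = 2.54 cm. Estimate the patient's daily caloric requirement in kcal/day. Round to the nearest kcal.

2544 kcal/day

Convert to metric: weight = 234 ÷ 2.2 = 106.3636 kg; height = (6×12 + 1) × 2.54 = 73 × 2.54 = 185.42 cm.
Mifflin-St Jeor (female): BMR = 10(106.3636) + 6.25(185.42) − 5(84) − 161 = 1063.6364 + 1158.875 − 420 − 161 = 1641.5114 kcal/day.
TEE = BMR × activity factor = 1641.5114 × 1.55 = 2544.3426 kcal/day.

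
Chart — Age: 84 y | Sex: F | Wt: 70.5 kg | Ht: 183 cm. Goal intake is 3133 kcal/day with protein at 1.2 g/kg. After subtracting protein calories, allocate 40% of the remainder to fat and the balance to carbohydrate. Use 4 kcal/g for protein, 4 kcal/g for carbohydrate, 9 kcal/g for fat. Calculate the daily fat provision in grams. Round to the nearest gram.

124 g/day

Protein = 1.2 × 70.5 = 84.6 g → 84.6 × 4 = 338.4 kcal.
Non-protein calories = 3133 − 338.4 = 2794.6 kcal.
Fat: 40% × 2794.6 = 1117.84 kcal; carbohydrate: 1676.76 kcal.
Fat: 1117.84 kcal ÷ 9 kcal/g = 124.2044 g.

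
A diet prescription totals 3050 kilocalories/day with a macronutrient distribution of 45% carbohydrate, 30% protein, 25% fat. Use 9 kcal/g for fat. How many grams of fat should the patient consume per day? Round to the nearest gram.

Fat energy = 25% × 3050 = 762.5 kcal.
At 9 kcal/g: 762.5 ÷ 9 = 84.7222 g.

85 g/day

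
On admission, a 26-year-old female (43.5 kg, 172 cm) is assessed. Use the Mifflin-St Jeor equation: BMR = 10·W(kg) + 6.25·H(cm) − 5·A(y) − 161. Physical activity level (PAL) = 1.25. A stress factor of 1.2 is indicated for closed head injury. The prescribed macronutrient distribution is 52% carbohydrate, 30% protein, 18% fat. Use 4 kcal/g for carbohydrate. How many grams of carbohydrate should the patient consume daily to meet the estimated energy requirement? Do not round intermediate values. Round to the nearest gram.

238 g/day

Mifflin-St Jeor (female): BMR = 10(43.5) + 6.25(172) − 5(26) − 161 = 435 + 1075 − 130 − 161 = 1219 kcal/day.
TEE = 1219 × 1.25 = 1523.75 kcal/day.
With stress factor 1.2: 1523.75 × 1.2 = 1828.5 kcal/day.
Carbohydrate energy = 52% × 1828.5 = 950.82 kcal.
Carbohydrate = 950.82 ÷ 4 kcal/g = 237.705 g.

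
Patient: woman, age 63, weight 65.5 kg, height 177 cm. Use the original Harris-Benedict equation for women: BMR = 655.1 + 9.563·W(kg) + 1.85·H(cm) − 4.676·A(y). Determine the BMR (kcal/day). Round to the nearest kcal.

1314 kcal/day

Harris-Benedict: BMR = 655.1 + 9.563(65.5) + 1.85(177) − 4.676(63) = 1314.3385 kcal/day.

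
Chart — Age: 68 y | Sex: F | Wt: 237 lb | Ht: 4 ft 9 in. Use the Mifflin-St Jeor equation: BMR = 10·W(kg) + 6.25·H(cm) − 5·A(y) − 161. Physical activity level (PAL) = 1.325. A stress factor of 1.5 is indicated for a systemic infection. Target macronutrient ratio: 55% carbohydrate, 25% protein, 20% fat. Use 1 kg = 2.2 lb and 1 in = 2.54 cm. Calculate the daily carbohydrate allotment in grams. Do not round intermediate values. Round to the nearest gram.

Convert to metric: weight = 237 ÷ 2.2 = 107.7273 kg; height = (4×12 + 9) × 2.54 = 57 × 2.54 = 144.78 cm.
Mifflin-St Jeor (female): BMR = 10(107.7273) + 6.25(144.78) − 5(68) − 161 = 1077.2727 + 904.875 − 340 − 161 = 1481.1477 kcal/day.
TEE = 1481.1477 × 1.325 = 1962.5207 kcal/day.
With stress factor 1.5: 1962.5207 × 1.5 = 2943.7811 kcal/day.
Carbohydrate energy = 55% × 2943.7811 = 1619.0796 kcal.
Carbohydrate = 1619.0796 ÷ 4 kcal/g = 404.7699 g.

405 g/day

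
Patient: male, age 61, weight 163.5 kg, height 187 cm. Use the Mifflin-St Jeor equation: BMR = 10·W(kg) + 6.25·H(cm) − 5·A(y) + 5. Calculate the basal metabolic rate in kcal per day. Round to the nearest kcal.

2504 kcal per day

Mifflin-St Jeor (male): BMR = 10(163.5) + 6.25(187) − 5(61) + 5 = 1635 + 1168.75 − 305 + 5 = 2503.75 kcal/day.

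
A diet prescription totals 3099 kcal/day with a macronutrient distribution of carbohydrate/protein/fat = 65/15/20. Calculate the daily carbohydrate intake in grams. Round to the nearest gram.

504 g/day

Carbohydrate energy = 65% × 3099 = 2014.35 kcal.
At 4 kcal/g: 2014.35 ÷ 4 = 503.5875 g.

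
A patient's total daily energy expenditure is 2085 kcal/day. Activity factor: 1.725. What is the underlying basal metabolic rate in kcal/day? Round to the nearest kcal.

1209 kcal/day

BMR = TEE ÷ activity factor = 2085 ÷ 1.725 = 1208.6957 kcal/day.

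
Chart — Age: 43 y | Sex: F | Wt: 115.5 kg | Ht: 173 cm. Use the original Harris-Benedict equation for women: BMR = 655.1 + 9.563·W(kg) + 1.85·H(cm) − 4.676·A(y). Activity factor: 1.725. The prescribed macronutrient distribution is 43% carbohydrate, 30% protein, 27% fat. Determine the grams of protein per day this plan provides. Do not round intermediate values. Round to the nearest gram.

Harris-Benedict: BMR = 655.1 + 9.563(115.5) + 1.85(173) − 4.676(43) = 1878.6085 kcal/day.
TEE = 1878.6085 × 1.725 = 3240.5997 kcal/day.
Protein energy = 30% × 3240.5997 = 972.1799 kcal.
Protein = 972.1799 ÷ 4 kcal/g = 243.045 g.

243 g/day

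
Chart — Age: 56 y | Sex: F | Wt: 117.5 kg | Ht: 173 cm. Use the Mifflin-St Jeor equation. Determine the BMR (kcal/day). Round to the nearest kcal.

1815 kcal/day

Mifflin-St Jeor (female): BMR = 10(117.5) + 6.25(173) − 5(56) − 161 = 1175 + 1081.25 − 280 − 161 = 1815.25 kcal/day.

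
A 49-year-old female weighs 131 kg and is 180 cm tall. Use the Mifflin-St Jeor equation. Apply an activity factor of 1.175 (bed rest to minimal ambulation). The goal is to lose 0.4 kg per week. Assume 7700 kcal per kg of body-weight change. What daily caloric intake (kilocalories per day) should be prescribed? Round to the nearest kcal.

Mifflin-St Jeor (female): BMR = 10(131) + 6.25(180) − 5(49) − 161 = 1310 + 1125 − 245 − 161 = 2029 kcal/day.
TEE = 2029 × 1.175 = 2384.075 kcal/day.
Required daily deficit = 0.4 × 7700 ÷ 7 = 440 kcal/day.
Target intake = 2384.075 − 440 = 1944.075 kcal/day.

1944 kilocalories per day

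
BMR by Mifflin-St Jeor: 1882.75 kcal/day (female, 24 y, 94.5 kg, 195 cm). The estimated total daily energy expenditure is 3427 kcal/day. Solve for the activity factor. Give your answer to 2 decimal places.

1.82

Activity factor = TEE ÷ BMR = 3427 ÷ 1882.75 = 1.82.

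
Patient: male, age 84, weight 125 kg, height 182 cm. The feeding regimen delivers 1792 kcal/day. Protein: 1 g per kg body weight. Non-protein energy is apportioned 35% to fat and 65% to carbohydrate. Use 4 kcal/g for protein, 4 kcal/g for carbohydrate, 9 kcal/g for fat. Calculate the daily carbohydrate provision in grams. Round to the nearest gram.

Protein = 1 × 125 = 125 g → 125 × 4 = 500 kcal.
Non-protein calories = 1792 − 500 = 1292 kcal.
Fat: 35% × 1292 = 452.2 kcal; carbohydrate: 839.8 kcal.
Carbohydrate: 839.8 kcal ÷ 4 kcal/g = 209.95 g.

210 g/day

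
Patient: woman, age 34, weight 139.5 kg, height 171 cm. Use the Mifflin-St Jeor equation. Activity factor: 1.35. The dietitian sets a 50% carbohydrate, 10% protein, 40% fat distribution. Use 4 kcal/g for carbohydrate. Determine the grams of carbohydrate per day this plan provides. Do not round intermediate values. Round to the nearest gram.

360 g/day

Mifflin-St Jeor (female): BMR = 10(139.5) + 6.25(171) − 5(34) − 161 = 1395 + 1068.75 − 170 − 161 = 2132.75 kcal/day.
TEE = 2132.75 × 1.35 = 2879.2125 kcal/day.
Carbohydrate energy = 50% × 2879.2125 = 1439.6063 kcal.
Carbohydrate = 1439.6063 ÷ 4 kcal/g = 359.9016 g.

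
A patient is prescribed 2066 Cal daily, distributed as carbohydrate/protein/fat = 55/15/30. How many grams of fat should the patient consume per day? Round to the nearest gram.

69 g/day

Fat energy = 30% × 2066 = 619.8 kcal.
At 9 kcal/g: 619.8 ÷ 9 = 68.8667 g.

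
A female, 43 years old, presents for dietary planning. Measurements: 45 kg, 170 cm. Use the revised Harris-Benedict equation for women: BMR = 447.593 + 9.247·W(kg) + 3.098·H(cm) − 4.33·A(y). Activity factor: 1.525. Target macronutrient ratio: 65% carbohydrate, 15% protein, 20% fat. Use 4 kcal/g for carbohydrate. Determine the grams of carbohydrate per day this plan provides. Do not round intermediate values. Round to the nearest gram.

Harris-Benedict: BMR = 447.593 + 9.247(45) + 3.098(170) − 4.33(43) = 1204.178 kcal/day.
TEE = 1204.178 × 1.525 = 1836.3715 kcal/day.
Carbohydrate energy = 65% × 1836.3715 = 1193.6414 kcal.
Carbohydrate = 1193.6414 ÷ 4 kcal/g = 298.4104 g.

298 g/day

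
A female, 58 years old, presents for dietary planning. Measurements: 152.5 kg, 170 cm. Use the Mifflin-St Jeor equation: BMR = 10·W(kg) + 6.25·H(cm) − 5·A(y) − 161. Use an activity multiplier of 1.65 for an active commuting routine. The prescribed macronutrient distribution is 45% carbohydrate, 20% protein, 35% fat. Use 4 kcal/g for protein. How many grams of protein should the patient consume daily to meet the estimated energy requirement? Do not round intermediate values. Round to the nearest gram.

Mifflin-St Jeor (female): BMR = 10(152.5) + 6.25(170) − 5(58) − 161 = 1525 + 1062.5 − 290 − 161 = 2136.5 kcal/day.
TEE = 2136.5 × 1.65 = 3525.225 kcal/day.
Protein energy = 20% × 3525.225 = 705.045 kcal.
Protein = 705.045 ÷ 4 kcal/g = 176.2613 g.

176 g/day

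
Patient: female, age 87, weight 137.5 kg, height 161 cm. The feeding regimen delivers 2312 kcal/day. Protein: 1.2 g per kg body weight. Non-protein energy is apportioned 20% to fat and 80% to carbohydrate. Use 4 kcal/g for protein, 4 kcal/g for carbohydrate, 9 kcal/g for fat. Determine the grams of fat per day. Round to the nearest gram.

37 g/day

Protein = 1.2 × 137.5 = 165 g → 165 × 4 = 660 kcal.
Non-protein calories = 2312 − 660 = 1652 kcal.
Fat: 20% × 1652 = 330.4 kcal; carbohydrate: 1321.6 kcal.
Fat: 330.4 kcal ÷ 9 kcal/g = 36.7111 g.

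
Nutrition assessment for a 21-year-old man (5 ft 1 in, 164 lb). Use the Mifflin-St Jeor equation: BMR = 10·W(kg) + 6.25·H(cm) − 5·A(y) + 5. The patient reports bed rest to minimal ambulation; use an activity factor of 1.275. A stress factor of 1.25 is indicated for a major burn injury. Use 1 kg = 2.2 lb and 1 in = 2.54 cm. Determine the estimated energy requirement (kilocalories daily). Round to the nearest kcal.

Convert to metric: weight = 164 ÷ 2.2 = 74.5455 kg; height = (5×12 + 1) × 2.54 = 61 × 2.54 = 154.94 cm.
Mifflin-St Jeor (male): BMR = 10(74.5455) + 6.25(154.94) − 5(21) + 5 = 745.4545 + 968.375 − 105 + 5 = 1613.8295 kcal/day.
TEE = BMR × activity factor = 1613.8295 × 1.275 = 2057.6327 kcal/day.
Apply stress factor: 2057.6327 × 1.25 = 2572.0408 kcal/day.

2572 kilocalories daily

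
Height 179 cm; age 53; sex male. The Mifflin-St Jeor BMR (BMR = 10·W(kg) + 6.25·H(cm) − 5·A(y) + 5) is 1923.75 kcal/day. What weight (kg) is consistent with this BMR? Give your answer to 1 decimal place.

106.5 kg

1923.75 = 10·W + 6.25(179) − 5(53) + 5
10·W = 1923.75 − 858.75 = 1065, so W = 106.5 kg.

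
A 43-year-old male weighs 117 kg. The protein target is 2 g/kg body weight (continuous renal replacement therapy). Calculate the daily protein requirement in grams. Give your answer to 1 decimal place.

Protein = 2 g/kg × 117 kg = 234 g/day.

234.0 g/day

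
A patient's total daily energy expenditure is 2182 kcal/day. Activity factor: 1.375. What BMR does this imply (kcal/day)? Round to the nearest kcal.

BMR = TEE ÷ activity factor = 2182 ÷ 1.375 = 1586.9091 kcal/day.

1587 kcal/day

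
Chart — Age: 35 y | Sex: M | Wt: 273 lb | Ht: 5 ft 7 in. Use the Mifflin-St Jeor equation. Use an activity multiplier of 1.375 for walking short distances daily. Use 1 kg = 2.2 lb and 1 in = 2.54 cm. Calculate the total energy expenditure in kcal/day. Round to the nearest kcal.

Convert to metric: weight = 273 ÷ 2.2 = 124.0909 kg; height = (5×12 + 7) × 2.54 = 67 × 2.54 = 170.18 cm.
Mifflin-St Jeor (male): BMR = 10(124.0909) + 6.25(170.18) − 5(35) + 5 = 1240.9091 + 1063.625 − 175 + 5 = 2134.5341 kcal/day.
TEE = BMR × activity factor = 2134.5341 × 1.375 = 2934.9844 kcal/day.

2935 kcal/day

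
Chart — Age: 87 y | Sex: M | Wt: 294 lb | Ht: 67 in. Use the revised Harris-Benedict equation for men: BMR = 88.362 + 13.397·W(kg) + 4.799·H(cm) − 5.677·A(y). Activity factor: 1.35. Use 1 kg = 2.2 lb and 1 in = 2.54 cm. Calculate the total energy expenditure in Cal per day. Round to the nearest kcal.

Convert to metric: weight = 294 ÷ 2.2 = 133.6364 kg; height = 67 × 2.54 = 170.18 cm.
Harris-Benedict: BMR = 88.362 + 13.397(133.6364) + 4.799(170.18) − 5.677(87) = 2201.4832 kcal/day.
TEE = BMR × activity factor = 2201.4832 × 1.35 = 2972.0023 kcal/day.

2972 Cal per day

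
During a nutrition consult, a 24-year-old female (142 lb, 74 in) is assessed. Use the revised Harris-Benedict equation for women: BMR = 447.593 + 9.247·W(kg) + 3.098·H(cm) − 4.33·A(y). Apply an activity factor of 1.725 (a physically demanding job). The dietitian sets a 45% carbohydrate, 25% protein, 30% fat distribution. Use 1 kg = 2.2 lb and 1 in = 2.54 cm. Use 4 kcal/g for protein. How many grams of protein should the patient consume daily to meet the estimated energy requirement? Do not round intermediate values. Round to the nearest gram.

Convert to metric: weight = 142 ÷ 2.2 = 64.5455 kg; height = 74 × 2.54 = 187.96 cm.
Harris-Benedict: BMR = 447.593 + 9.247(64.5455) + 3.098(187.96) − 4.33(24) = 1522.8249 kcal/day.
TEE = 1522.8249 × 1.725 = 2626.8729 kcal/day.
Protein energy = 25% × 2626.8729 = 656.7182 kcal.
Protein = 656.7182 ÷ 4 kcal/g = 164.1796 g.

164 g/day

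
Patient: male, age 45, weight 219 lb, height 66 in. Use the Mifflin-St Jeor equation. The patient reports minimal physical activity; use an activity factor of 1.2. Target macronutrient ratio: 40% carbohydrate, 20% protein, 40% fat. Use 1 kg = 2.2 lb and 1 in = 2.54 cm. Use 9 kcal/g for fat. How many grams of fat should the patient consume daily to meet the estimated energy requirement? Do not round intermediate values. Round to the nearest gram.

97 g/day

Convert to metric: weight = 219 ÷ 2.2 = 99.5455 kg; height = 66 × 2.54 = 167.64 cm.
Mifflin-St Jeor (male): BMR = 10(99.5455) + 6.25(167.64) − 5(45) + 5 = 995.4545 + 1047.75 − 225 + 5 = 1823.2045 kcal/day.
TEE = 1823.2045 × 1.2 = 2187.8455 kcal/day.
Fat energy = 40% × 2187.8455 = 875.1382 kcal.
Fat = 875.1382 ÷ 9 kcal/g = 97.2376 g.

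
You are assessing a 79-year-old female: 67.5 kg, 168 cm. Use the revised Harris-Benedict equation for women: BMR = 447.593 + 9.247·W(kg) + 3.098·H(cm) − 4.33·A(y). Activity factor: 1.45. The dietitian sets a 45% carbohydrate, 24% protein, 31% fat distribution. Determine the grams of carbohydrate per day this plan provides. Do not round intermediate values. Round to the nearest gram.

204 g/day

Harris-Benedict: BMR = 447.593 + 9.247(67.5) + 3.098(168) − 4.33(79) = 1250.1595 kcal/day.
TEE = 1250.1595 × 1.45 = 1812.7313 kcal/day.
Carbohydrate energy = 45% × 1812.7313 = 815.7291 kcal.
Carbohydrate = 815.7291 ÷ 4 kcal/g = 203.9323 g.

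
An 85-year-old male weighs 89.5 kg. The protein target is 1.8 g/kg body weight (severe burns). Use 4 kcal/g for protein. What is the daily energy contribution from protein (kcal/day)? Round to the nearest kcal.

Protein = 1.8 g/kg × 89.5 kg = 161.1 g/day.
Protein energy = 161.1 g × 4 kcal/g = 644.4 kcal/day.

644 kcal/day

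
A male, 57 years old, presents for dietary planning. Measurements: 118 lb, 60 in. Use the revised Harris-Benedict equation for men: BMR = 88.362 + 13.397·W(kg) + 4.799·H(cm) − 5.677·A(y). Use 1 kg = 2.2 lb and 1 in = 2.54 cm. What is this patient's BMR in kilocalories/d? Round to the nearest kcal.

Convert to metric: weight = 118 ÷ 2.2 = 53.6364 kg; height = 60 × 2.54 = 152.4 cm.
Harris-Benedict: BMR = 88.362 + 13.397(53.6364) + 4.799(152.4) − 5.677(57) = 1214.707 kcal/day.

1215 kilocalories/d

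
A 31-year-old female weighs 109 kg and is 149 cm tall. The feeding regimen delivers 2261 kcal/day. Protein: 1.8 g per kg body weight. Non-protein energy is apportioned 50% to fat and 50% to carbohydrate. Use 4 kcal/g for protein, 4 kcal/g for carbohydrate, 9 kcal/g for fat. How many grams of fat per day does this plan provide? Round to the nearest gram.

82 g/day

Protein = 1.8 × 109 = 196.2 g → 196.2 × 4 = 784.8 kcal.
Non-protein calories = 2261 − 784.8 = 1476.2 kcal.
Fat: 50% × 1476.2 = 738.1 kcal; carbohydrate: 738.1 kcal.
Fat: 738.1 kcal ÷ 9 kcal/g = 82.0111 g.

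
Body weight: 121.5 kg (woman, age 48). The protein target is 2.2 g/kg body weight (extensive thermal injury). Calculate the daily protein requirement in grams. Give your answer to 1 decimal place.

Protein = 2.2 g/kg × 121.5 kg = 267.3 g/day.

267.3 g/day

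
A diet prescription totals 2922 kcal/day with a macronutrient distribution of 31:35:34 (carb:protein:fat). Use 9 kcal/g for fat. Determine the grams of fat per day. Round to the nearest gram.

Fat energy = 34% × 2922 = 993.48 kcal.
At 9 kcal/g: 993.48 ÷ 9 = 110.3867 g.

110 g/day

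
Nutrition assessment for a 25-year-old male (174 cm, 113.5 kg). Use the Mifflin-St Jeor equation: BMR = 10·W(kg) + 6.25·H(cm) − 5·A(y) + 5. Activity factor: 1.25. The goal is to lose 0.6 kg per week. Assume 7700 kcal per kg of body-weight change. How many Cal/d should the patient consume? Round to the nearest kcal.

Mifflin-St Jeor (male): BMR = 10(113.5) + 6.25(174) − 5(25) + 5 = 1135 + 1087.5 − 125 + 5 = 2102.5 kcal/day.
TEE = 2102.5 × 1.25 = 2628.125 kcal/day.
Required daily deficit = 0.6 × 7700 ÷ 7 = 660 kcal/day.
Target intake = 2628.125 − 660 = 1968.125 kcal/day.

1968 Cal/d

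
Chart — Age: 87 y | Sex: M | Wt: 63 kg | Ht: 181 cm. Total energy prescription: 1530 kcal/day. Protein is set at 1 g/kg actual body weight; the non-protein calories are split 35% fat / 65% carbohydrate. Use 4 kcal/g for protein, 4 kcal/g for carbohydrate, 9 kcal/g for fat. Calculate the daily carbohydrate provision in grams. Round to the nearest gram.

208 g/day

Protein = 1 × 63 = 63 g → 63 × 4 = 252 kcal.
Non-protein calories = 1530 − 252 = 1278 kcal.
Fat: 35% × 1278 = 447.3 kcal; carbohydrate: 830.7 kcal.
Carbohydrate: 830.7 kcal ÷ 4 kcal/g = 207.675 g.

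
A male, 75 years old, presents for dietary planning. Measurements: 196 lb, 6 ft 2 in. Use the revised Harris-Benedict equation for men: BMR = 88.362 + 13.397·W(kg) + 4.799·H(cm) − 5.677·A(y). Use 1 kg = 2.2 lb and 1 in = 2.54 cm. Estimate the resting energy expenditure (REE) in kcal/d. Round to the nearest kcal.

Convert to metric: weight = 196 ÷ 2.2 = 89.0909 kg; height = (6×12 + 2) × 2.54 = 74 × 2.54 = 187.96 cm.
Harris-Benedict: BMR = 88.362 + 13.397(89.0909) + 4.799(187.96) − 5.677(75) = 1758.1579 kcal/day.

1758 kcal/d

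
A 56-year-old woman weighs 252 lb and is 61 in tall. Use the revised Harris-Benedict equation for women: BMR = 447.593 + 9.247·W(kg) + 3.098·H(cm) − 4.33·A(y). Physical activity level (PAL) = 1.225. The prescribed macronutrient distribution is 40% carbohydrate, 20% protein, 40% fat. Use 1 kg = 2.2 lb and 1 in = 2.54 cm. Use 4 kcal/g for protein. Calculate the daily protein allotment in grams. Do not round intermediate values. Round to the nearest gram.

107 g/day

Convert to metric: weight = 252 ÷ 2.2 = 114.5455 kg; height = 61 × 2.54 = 154.94 cm.
Harris-Benedict: BMR = 447.593 + 9.247(114.5455) + 3.098(154.94) − 4.33(56) = 1744.3189 kcal/day.
TEE = 1744.3189 × 1.225 = 2136.7907 kcal/day.
Protein energy = 20% × 2136.7907 = 427.3581 kcal.
Protein = 427.3581 ÷ 4 kcal/g = 106.8395 g.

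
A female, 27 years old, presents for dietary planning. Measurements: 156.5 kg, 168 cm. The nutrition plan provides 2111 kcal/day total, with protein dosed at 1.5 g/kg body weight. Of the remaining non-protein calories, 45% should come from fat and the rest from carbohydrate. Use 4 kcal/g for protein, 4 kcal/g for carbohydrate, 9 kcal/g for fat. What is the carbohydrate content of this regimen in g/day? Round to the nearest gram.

161 g/day

Protein = 1.5 × 156.5 = 234.75 g → 234.75 × 4 = 939 kcal.
Non-protein calories = 2111 − 939 = 1172 kcal.
Fat: 45% × 1172 = 527.4 kcal; carbohydrate: 644.6 kcal.
Carbohydrate: 644.6 kcal ÷ 4 kcal/g = 161.15 g.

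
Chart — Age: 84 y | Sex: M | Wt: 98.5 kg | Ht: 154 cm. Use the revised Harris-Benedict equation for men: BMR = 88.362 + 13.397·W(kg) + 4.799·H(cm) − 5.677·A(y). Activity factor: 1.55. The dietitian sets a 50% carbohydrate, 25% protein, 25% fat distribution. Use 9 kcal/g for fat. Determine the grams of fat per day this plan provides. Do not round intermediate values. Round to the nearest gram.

72 g/day

Harris-Benedict: BMR = 88.362 + 13.397(98.5) + 4.799(154) − 5.677(84) = 1670.1445 kcal/day.
TEE = 1670.1445 × 1.55 = 2588.724 kcal/day.
Fat energy = 25% × 2588.724 = 647.181 kcal.
Fat = 647.181 ÷ 9 kcal/g = 71.909 g.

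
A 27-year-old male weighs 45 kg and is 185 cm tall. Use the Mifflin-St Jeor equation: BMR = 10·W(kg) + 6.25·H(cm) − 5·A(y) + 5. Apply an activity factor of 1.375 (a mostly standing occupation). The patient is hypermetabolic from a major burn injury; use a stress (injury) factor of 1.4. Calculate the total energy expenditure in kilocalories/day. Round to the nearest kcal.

2842 kilocalories/day

Mifflin-St Jeor (male): BMR = 10(45) + 6.25(185) − 5(27) + 5 = 450 + 1156.25 − 135 + 5 = 1476.25 kcal/day.
TEE = BMR × activity factor = 1476.25 × 1.375 = 2029.8438 kcal/day.
Apply stress factor: 2029.8438 × 1.4 = 2841.7813 kcal/day.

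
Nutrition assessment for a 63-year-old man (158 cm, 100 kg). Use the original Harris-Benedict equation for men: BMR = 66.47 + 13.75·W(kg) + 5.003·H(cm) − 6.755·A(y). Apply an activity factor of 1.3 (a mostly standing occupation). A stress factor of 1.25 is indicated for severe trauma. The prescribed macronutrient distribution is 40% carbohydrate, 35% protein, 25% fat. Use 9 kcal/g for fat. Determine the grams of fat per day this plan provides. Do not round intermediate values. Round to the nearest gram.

Harris-Benedict: BMR = 66.47 + 13.75(100) + 5.003(158) − 6.755(63) = 1806.379 kcal/day.
TEE = 1806.379 × 1.3 = 2348.2927 kcal/day.
With stress factor 1.25: 2348.2927 × 1.25 = 2935.3659 kcal/day.
Fat energy = 25% × 2935.3659 = 733.8415 kcal.
Fat = 733.8415 ÷ 9 kcal/g = 81.5379 g.

82 g/day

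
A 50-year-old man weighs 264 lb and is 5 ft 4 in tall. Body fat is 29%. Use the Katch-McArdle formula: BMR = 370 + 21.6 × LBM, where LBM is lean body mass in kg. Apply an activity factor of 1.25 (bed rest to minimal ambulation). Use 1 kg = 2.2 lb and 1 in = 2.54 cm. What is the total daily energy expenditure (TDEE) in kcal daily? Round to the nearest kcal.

Convert to metric: weight = 264 ÷ 2.2 = 120 kg; height = (5×12 + 4) × 2.54 = 64 × 2.54 = 162.56 cm.
LBM = 120 × (1 − 0.29) = 85.2 kg. Katch-McArdle: BMR = 370 + 21.6 × 85.2 = 2210.32 kcal/day.
TEE = BMR × activity factor = 2210.32 × 1.25 = 2762.9 kcal/day.

2763 kcal daily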